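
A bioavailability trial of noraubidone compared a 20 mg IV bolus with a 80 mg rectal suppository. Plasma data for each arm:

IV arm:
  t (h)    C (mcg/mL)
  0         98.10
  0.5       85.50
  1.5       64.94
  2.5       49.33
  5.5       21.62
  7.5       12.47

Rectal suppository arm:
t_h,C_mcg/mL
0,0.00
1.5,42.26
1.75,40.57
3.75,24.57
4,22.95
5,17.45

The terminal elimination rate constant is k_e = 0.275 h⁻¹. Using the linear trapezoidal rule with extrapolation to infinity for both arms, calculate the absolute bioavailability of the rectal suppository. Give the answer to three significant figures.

F = 0.135

Trapezoidal AUC_0→7.5 (IV):
  [0→0.5]: (98.10+85.50)/2 × 0.5 = 45.9
  [0.5→1.5]: (85.50+64.94)/2 × 1 = 75.22
  [1.5→2.5]: (64.94+49.33)/2 × 1 = 57.135
  [2.5→5.5]: (49.33+21.62)/2 × 3 = 106.425
  [5.5→7.5]: (21.62+12.47)/2 × 2 = 34.09
  Sum = 318.77 mcg/mL·h
IV tail: 12.47/0.275 = 45.345; AUC_iv,0→∞ = 318.77 + 45.345 = 364.115 mcg/mL·h
Trapezoidal AUC_0→5 (rectal suppository):
  [0→1.5]: (0.00+42.26)/2 × 1.5 = 31.695
  [1.5→1.75]: (42.26+40.57)/2 × 0.25 = 10.35375
  [1.75→3.75]: (40.57+24.57)/2 × 2 = 65.14
  [3.75→4]: (24.57+22.95)/2 × 0.25 = 5.94
  [4→5]: (22.95+17.45)/2 × 1 = 20.2
  Sum = 133.32875 mcg/mL·h
rectal suppository tail: 17.45/0.275 = 63.455; AUC_ev,0→∞ = 133.32875 + 63.455 = 196.78375 mcg/mL·h
F = (AUC_ev/D_ev)/(AUC_iv/D_iv) = (196.78375/80)/(364.115/20) = 2.4598/18.20575 = 0.1351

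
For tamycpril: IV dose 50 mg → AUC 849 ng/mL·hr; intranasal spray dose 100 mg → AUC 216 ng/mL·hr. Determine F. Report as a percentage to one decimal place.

F = (AUC_ev / D_ev) / (AUC_iv / D_iv)
  = (216/100) / (849/50)
  = 2.16 / 16.98 = 0.1272
  = 12.72%

F = 12.7%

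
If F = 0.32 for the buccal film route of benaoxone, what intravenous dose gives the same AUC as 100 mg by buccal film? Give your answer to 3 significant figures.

Systemic exposure from an extravascular dose = F × D_ev, so the equivalent IV dose is F × D_ev.
D_iv = F × D_ev = 0.32 × 100 = 32 mg

D_iv = 32.0 mg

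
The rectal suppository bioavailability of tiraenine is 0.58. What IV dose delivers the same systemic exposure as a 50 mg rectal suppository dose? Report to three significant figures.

D_iv = 29.0 mg

Systemic exposure from an extravascular dose = F × D_ev, so the equivalent IV dose is F × D_ev.
D_iv = F × D_ev = 0.58 × 50 = 29 mg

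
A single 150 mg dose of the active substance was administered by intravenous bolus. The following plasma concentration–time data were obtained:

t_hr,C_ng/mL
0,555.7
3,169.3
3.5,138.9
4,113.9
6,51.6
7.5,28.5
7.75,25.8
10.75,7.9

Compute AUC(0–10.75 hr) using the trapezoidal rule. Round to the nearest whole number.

AUC = 1511 ng/mL·hr

Trapezoidal AUC_0→10.75:
  [0→3]: (555.7+169.3)/2 × 3 = 1087.5
  [3→3.5]: (169.3+138.9)/2 × 0.5 = 77.05
  [3.5→4]: (138.9+113.9)/2 × 0.5 = 63.2
  [4→6]: (113.9+51.6)/2 × 2 = 165.5
  [6→7.5]: (51.6+28.5)/2 × 1.5 = 60.075
  [7.5→7.75]: (28.5+25.8)/2 × 0.25 = 6.7875
  [7.75→10.75]: (25.8+7.9)/2 × 3 = 50.55
  Sum = 1510.6625 ng/mL·hr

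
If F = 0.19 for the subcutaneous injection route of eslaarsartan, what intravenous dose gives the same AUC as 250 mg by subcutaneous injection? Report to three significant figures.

Systemic exposure from an extravascular dose = F × D_ev, so the equivalent IV dose is F × D_ev.
D_iv = F × D_ev = 0.19 × 250 = 47.5 mg

D_iv = 47.5 mg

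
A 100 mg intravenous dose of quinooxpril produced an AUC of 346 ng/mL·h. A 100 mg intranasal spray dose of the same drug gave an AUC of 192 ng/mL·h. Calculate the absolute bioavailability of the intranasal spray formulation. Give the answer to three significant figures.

F = 0.555

F = (AUC_ev / D_ev) / (AUC_iv / D_iv)
  = (192/100) / (346/100)
  = 1.92 / 3.46 = 0.5549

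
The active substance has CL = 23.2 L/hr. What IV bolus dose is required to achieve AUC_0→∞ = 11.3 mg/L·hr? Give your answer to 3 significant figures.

Dose = 262 mg

Dose_iv = CL × AUC_0→∞
     = 23.2 × 11.3 = 262.16 mg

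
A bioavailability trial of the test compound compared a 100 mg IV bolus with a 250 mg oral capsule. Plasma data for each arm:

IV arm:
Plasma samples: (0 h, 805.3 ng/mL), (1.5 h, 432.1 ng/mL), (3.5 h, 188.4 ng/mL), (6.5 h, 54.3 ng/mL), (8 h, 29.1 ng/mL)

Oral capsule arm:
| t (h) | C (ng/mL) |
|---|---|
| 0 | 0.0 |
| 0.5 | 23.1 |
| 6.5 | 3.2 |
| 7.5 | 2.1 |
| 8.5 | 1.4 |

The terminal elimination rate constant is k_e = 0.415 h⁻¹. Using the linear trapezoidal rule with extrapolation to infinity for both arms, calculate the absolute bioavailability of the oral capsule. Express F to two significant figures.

Trapezoidal AUC_0→8 (IV):
  [0→1.5]: (805.3+432.1)/2 × 1.5 = 928.05
  [1.5→3.5]: (432.1+188.4)/2 × 2 = 620.5
  [3.5→6.5]: (188.4+54.3)/2 × 3 = 364.05
  [6.5→8]: (54.3+29.1)/2 × 1.5 = 62.55
  Sum = 1975.15 ng/mL·h
IV tail: 29.1/0.415 = 70.120; AUC_iv,0→∞ = 1975.15 + 70.120 = 2045.27 ng/mL·h
Trapezoidal AUC_0→8.5 (oral capsule):
  [0→0.5]: (0.0+23.1)/2 × 0.5 = 5.775
  [0.5→6.5]: (23.1+3.2)/2 × 6 = 78.9
  [6.5→7.5]: (3.2+2.1)/2 × 1 = 2.65
  [7.5→8.5]: (2.1+1.4)/2 × 1 = 1.75
  Sum = 89.075 ng/mL·h
oral capsule tail: 1.4/0.415 = 3.373; AUC_ev,0→∞ = 89.075 + 3.373 = 92.448 ng/mL·h
F = (AUC_ev/D_ev)/(AUC_iv/D_iv) = (92.448/250)/(2045.27/100) = 0.369792/20.4527 = 0.0181

F = 0.018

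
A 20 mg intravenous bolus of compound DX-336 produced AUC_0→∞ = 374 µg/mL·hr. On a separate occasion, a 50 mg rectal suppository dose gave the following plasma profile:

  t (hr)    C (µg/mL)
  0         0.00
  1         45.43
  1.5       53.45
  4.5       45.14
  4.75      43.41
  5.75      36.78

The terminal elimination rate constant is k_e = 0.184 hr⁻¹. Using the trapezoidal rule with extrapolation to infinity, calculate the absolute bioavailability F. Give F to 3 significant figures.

Trapezoidal AUC_0→5.75 (rectal suppository):
  [0→1]: (0.00+45.43)/2 × 1 = 22.715
  [1→1.5]: (45.43+53.45)/2 × 0.5 = 24.72
  [1.5→4.5]: (53.45+45.14)/2 × 3 = 147.885
  [4.5→4.75]: (45.14+43.41)/2 × 0.25 = 11.06875
  [4.75→5.75]: (43.41+36.78)/2 × 1 = 40.095
  Sum = 246.48375 µg/mL·hr
Tail: C_last/k_e = 36.78/0.184 = 199.891
AUC_0→∞ (rectal suppository) = 246.48375 + 199.891 = 446.37475 µg/mL·hr
F = (AUC_ev/D_ev)/(AUC_iv/D_iv) = (446.37475/50)/(374/20) = 8.927495/18.7 = 0.4774

F = 0.477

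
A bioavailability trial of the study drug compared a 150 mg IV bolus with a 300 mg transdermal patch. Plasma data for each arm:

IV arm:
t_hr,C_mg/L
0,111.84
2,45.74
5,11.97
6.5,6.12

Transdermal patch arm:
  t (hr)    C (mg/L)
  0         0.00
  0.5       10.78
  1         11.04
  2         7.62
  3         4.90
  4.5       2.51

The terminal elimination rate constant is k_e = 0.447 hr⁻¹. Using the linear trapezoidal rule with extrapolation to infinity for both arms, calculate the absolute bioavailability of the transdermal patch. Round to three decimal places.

F = 0.064

Trapezoidal AUC_0→6.5 (IV):
  [0→2]: (111.84+45.74)/2 × 2 = 157.58
  [2→5]: (45.74+11.97)/2 × 3 = 86.565
  [5→6.5]: (11.97+6.12)/2 × 1.5 = 13.5675
  Sum = 257.7125 mg/L·hr
IV tail: 6.12/0.447 = 13.691; AUC_iv,0→∞ = 257.7125 + 13.691 = 271.4035 mg/L·hr
Trapezoidal AUC_0→4.5 (transdermal patch):
  [0→0.5]: (0.00+10.78)/2 × 0.5 = 2.695
  [0.5→1]: (10.78+11.04)/2 × 0.5 = 5.455
  [1→2]: (11.04+7.62)/2 × 1 = 9.33
  [2→3]: (7.62+4.90)/2 × 1 = 6.26
  [3→4.5]: (4.90+2.51)/2 × 1.5 = 5.5575
  Sum = 29.2975 mg/L·hr
transdermal patch tail: 2.51/0.447 = 5.615; AUC_ev,0→∞ = 29.2975 + 5.615 = 34.9125 mg/L·hr
F = (AUC_ev/D_ev)/(AUC_iv/D_iv) = (34.9125/300)/(271.4035/150) = 0.116375/1.80936 = 0.0643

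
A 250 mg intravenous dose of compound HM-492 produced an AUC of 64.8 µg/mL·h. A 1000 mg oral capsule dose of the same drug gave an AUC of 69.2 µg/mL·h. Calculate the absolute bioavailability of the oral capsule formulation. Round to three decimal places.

F = (AUC_ev / D_ev) / (AUC_iv / D_iv)
  = (69.2/1000) / (64.8/250)
  = 0.0692 / 0.2592 = 0.2670

F = 0.267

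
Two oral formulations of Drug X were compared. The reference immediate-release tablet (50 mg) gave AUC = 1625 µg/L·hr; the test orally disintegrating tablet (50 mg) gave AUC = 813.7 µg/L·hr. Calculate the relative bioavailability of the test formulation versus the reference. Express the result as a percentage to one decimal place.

F_rel = (AUC_test/D_test) / (AUC_ref/D_ref)
      = (813.7/50) / (1625/50)
      = 16.274 / 32.5 = 0.5007 = 50.07%

F_rel = 50.1%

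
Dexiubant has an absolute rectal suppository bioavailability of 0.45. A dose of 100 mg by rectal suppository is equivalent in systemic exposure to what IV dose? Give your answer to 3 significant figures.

D_iv = 45.0 mg

Systemic exposure from an extravascular dose = F × D_ev, so the equivalent IV dose is F × D_ev.
D_iv = F × D_ev = 0.45 × 100 = 45 mg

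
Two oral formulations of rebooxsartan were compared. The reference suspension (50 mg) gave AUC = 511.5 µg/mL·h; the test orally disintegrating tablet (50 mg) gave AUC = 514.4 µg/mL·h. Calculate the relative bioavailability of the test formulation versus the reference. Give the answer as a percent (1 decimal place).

F_rel = 100.6%

F_rel = (AUC_test/D_test) / (AUC_ref/D_ref)
      = (514.4/50) / (511.5/50)
      = 10.288 / 10.23 = 1.0057 = 100.57%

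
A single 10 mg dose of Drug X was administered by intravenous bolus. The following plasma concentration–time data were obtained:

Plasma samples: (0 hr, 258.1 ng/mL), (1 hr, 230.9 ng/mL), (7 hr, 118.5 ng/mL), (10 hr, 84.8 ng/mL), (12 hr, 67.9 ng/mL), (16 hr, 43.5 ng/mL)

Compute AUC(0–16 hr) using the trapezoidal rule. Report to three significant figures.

AUC = 1970 ng/mL·hr

Trapezoidal AUC_0→16:
  [0→1]: (258.1+230.9)/2 × 1 = 244.5
  [1→7]: (230.9+118.5)/2 × 6 = 1048.2
  [7→10]: (118.5+84.8)/2 × 3 = 304.95
  [10→12]: (84.8+67.9)/2 × 2 = 152.7
  [12→16]: (67.9+43.5)/2 × 4 = 222.8
  Sum = 1973.15 ng/mL·hr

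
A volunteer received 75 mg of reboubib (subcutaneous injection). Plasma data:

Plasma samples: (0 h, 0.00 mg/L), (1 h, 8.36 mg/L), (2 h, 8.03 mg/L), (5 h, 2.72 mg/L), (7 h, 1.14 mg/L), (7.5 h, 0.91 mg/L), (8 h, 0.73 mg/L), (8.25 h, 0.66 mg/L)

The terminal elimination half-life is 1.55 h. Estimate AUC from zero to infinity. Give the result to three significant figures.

AUC = 34.9 mg/L·h

Trapezoidal AUC_0→8.25:
  [0→1]: (0.00+8.36)/2 × 1 = 4.18
  [1→2]: (8.36+8.03)/2 × 1 = 8.195
  [2→5]: (8.03+2.72)/2 × 3 = 16.125
  [5→7]: (2.72+1.14)/2 × 2 = 3.86
  [7→7.5]: (1.14+0.91)/2 × 0.5 = 0.5125
  [7.5→8]: (0.91+0.73)/2 × 0.5 = 0.41
  [8→8.25]: (0.73+0.66)/2 × 0.25 = 0.17375
  Sum = 33.45625 mg/L·h
k_e = ln2 / t½ = 0.693147 / 1.55 = 0.4472 h^-1
Extrapolated tail: C_last / k_e = 0.66 / 0.4472 = 1.476
AUC_0→∞ = 33.45625 + 1.476 = 34.93225 mg/L·h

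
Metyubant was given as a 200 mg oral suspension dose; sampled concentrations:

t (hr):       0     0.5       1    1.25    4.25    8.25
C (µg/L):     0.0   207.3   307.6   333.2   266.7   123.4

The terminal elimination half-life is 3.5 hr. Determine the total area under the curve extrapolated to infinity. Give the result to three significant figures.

Trapezoidal AUC_0→8.25:
  [0→0.5]: (0.0+207.3)/2 × 0.5 = 51.825
  [0.5→1]: (207.3+307.6)/2 × 0.5 = 128.725
  [1→1.25]: (307.6+333.2)/2 × 0.25 = 80.1
  [1.25→4.25]: (333.2+266.7)/2 × 3 = 899.85
  [4.25→8.25]: (266.7+123.4)/2 × 4 = 780.2
  Sum = 1940.7 µg/L·hr
k_e = ln2 / t½ = 0.693147 / 3.5 = 0.1980 hr^-1
Extrapolated tail: C_last / k_e = 123.4 / 0.198 = 623.232
AUC_0→∞ = 1940.7 + 623.232 = 2563.932 µg/L·hr

AUC = 2560 µg/L·hr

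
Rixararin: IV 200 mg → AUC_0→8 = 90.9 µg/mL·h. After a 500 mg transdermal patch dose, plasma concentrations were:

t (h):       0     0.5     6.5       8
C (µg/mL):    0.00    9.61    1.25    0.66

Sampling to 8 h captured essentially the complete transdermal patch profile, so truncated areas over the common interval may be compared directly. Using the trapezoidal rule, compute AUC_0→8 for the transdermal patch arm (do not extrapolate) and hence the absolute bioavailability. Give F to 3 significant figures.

F = 0.160

Trapezoidal AUC_0→8 (transdermal patch):
  [0→0.5]: (0.00+9.61)/2 × 0.5 = 2.4025
  [0.5→6.5]: (9.61+1.25)/2 × 6 = 32.58
  [6.5→8]: (1.25+0.66)/2 × 1.5 = 1.4325
  Sum = 36.415 µg/mL·h
F = (AUC_ev/D_ev)/(AUC_iv/D_iv) = (36.415/500)/(90.9/200) = 0.07283/0.4545 = 0.1602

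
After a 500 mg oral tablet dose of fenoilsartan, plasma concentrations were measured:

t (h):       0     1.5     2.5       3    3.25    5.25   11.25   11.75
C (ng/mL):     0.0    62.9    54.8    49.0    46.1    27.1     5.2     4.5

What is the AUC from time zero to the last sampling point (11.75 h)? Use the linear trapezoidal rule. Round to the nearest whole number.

AUC = 316 ng/mL·h

Trapezoidal AUC_0→11.75:
  [0→1.5]: (0.0+62.9)/2 × 1.5 = 47.175
  [1.5→2.5]: (62.9+54.8)/2 × 1 = 58.85
  [2.5→3]: (54.8+49.0)/2 × 0.5 = 25.95
  [3→3.25]: (49.0+46.1)/2 × 0.25 = 11.8875
  [3.25→5.25]: (46.1+27.1)/2 × 2 = 73.2
  [5.25→11.25]: (27.1+5.2)/2 × 6 = 96.9
  [11.25→11.75]: (5.2+4.5)/2 × 0.5 = 2.425
  Sum = 316.3875 ng/mL·h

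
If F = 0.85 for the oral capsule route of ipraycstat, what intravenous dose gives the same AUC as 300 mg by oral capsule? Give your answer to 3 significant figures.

D_iv = 255 mg

Systemic exposure from an extravascular dose = F × D_ev, so the equivalent IV dose is F × D_ev.
D_iv = F × D_ev = 0.85 × 300 = 255 mg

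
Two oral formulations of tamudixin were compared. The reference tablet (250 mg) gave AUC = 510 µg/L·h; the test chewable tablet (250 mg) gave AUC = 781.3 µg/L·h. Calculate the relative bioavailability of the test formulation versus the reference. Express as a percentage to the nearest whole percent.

F_rel = (AUC_test/D_test) / (AUC_ref/D_ref)
      = (781.3/250) / (510/250)
      = 3.1252 / 2.04 = 1.5320 = 153.20%

F_rel = 153%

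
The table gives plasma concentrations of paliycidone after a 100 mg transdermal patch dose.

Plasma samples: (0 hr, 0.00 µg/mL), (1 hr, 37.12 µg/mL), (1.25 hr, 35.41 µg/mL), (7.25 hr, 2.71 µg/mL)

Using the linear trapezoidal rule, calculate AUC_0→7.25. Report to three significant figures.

AUC = 142 µg/mL·hr

Trapezoidal AUC_0→7.25:
  [0→1]: (0.00+37.12)/2 × 1 = 18.56
  [1→1.25]: (37.12+35.41)/2 × 0.25 = 9.06625
  [1.25→7.25]: (35.41+2.71)/2 × 6 = 114.36
  Sum = 141.98625 µg/mL·hr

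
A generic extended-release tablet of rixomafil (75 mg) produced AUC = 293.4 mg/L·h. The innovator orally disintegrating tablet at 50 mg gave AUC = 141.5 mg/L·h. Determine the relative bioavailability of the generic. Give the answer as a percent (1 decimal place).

F_rel = 138.2%

F_rel = (AUC_test/D_test) / (AUC_ref/D_ref)
      = (293.4/75) / (141.5/50)
      = 3.912 / 2.83 = 1.3823 = 138.23%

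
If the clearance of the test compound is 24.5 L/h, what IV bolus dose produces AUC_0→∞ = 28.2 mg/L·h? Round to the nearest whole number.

Dose_iv = CL × AUC_0→∞
     = 24.5 × 28.2 = 690.9 mg

Dose = 691 mg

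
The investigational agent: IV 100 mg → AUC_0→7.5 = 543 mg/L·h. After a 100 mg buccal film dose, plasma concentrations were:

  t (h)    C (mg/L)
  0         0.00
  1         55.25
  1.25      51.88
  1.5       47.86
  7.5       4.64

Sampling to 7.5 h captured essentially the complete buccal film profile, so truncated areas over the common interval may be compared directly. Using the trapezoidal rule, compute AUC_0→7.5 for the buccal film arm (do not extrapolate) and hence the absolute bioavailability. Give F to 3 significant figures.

Trapezoidal AUC_0→7.5 (buccal film):
  [0→1]: (0.00+55.25)/2 × 1 = 27.625
  [1→1.25]: (55.25+51.88)/2 × 0.25 = 13.39125
  [1.25→1.5]: (51.88+47.86)/2 × 0.25 = 12.4675
  [1.5→7.5]: (47.86+4.64)/2 × 6 = 157.5
  Sum = 210.98375 mg/L·h
F = (AUC_ev/D_ev)/(AUC_iv/D_iv) = (210.98375/100)/(543/100) = 2.1098375/5.43 = 0.3886

F = 0.389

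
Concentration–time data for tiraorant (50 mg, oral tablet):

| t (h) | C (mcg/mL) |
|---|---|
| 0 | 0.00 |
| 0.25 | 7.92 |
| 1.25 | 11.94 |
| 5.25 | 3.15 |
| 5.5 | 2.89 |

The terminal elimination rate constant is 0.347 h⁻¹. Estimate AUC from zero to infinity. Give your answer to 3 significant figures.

Trapezoidal AUC_0→5.5:
  [0→0.25]: (0.00+7.92)/2 × 0.25 = 0.99
  [0.25→1.25]: (7.92+11.94)/2 × 1 = 9.93
  [1.25→5.25]: (11.94+3.15)/2 × 4 = 30.18
  [5.25→5.5]: (3.15+2.89)/2 × 0.25 = 0.755
  Sum = 41.855 mcg/mL·h
Extrapolated tail: C_last / k_e = 2.89 / 0.347 = 8.329
AUC_0→∞ = 41.855 + 8.329 = 50.184 mcg/mL·h

AUC = 50.2 mcg/mL·h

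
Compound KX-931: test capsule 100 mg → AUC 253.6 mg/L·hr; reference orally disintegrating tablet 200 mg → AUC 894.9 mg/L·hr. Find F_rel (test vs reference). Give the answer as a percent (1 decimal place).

F_rel = 56.7%

F_rel = (AUC_test/D_test) / (AUC_ref/D_ref)
      = (253.6/100) / (894.9/200)
      = 2.536 / 4.4745 = 0.5668 = 56.68%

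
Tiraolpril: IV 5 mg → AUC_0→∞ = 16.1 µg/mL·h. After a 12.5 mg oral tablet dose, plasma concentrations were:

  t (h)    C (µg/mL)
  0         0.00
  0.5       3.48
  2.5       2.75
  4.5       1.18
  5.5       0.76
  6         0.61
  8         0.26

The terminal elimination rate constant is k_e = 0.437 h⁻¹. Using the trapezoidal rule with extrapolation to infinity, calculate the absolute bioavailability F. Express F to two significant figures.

Trapezoidal AUC_0→8 (oral tablet):
  [0→0.5]: (0.00+3.48)/2 × 0.5 = 0.87
  [0.5→2.5]: (3.48+2.75)/2 × 2 = 6.23
  [2.5→4.5]: (2.75+1.18)/2 × 2 = 3.93
  [4.5→5.5]: (1.18+0.76)/2 × 1 = 0.97
  [5.5→6]: (0.76+0.61)/2 × 0.5 = 0.3425
  [6→8]: (0.61+0.26)/2 × 2 = 0.87
  Sum = 13.2125 µg/mL·h
Tail: C_last/k_e = 0.26/0.437 = 0.595
AUC_0→∞ (oral tablet) = 13.2125 + 0.595 = 13.8075 µg/mL·h
F = (AUC_ev/D_ev)/(AUC_iv/D_iv) = (13.8075/12.5)/(16.1/5) = 1.1046/3.22 = 0.3430

F = 0.34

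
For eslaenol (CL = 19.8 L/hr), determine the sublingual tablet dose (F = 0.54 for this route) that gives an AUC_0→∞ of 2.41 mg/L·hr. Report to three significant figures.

Dose = 88.4 mg

Dose = CL × AUC_0→∞ / F
     = 19.8 × 2.41 / 0.54 = 88.3667 mg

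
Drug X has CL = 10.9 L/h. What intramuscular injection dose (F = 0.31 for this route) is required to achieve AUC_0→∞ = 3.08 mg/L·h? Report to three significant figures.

Dose = CL × AUC_0→∞ / F
     = 10.9 × 3.08 / 0.31 = 108.297 mg

Dose = 108 mg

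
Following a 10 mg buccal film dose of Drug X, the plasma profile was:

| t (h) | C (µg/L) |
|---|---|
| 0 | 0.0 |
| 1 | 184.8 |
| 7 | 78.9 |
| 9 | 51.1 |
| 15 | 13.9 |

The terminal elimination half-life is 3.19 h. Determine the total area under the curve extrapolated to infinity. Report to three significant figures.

AUC = 1270 µg/L·h

Trapezoidal AUC_0→15:
  [0→1]: (0.0+184.8)/2 × 1 = 92.4
  [1→7]: (184.8+78.9)/2 × 6 = 791.1
  [7→9]: (78.9+51.1)/2 × 2 = 130.0
  [9→15]: (51.1+13.9)/2 × 6 = 195.0
  Sum = 1208.5 µg/L·h
k_e = ln2 / t½ = 0.693147 / 3.19 = 0.2173 h^-1
Extrapolated tail: C_last / k_e = 13.9 / 0.2173 = 63.967
AUC_0→∞ = 1208.5 + 63.967 = 1272.467 µg/L·h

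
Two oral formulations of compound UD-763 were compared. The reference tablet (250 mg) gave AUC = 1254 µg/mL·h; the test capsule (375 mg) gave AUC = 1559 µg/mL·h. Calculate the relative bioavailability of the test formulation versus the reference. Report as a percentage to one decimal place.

F_rel = 82.9%

F_rel = (AUC_test/D_test) / (AUC_ref/D_ref)
      = (1559/375) / (1254/250)
      = 4.15733 / 5.016 = 0.8288 = 82.88%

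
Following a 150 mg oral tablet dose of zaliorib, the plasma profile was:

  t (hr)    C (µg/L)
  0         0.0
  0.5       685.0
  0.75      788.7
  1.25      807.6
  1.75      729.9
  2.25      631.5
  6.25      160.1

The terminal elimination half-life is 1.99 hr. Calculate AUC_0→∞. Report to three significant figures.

AUC = 3520 µg/L·hr

Trapezoidal AUC_0→6.25:
  [0→0.5]: (0.0+685.0)/2 × 0.5 = 171.25
  [0.5→0.75]: (685.0+788.7)/2 × 0.25 = 184.2125
  [0.75→1.25]: (788.7+807.6)/2 × 0.5 = 399.075
  [1.25→1.75]: (807.6+729.9)/2 × 0.5 = 384.375
  [1.75→2.25]: (729.9+631.5)/2 × 0.5 = 340.35
  [2.25→6.25]: (631.5+160.1)/2 × 4 = 1583.2
  Sum = 3062.4625 µg/L·hr
k_e = ln2 / t½ = 0.693147 / 1.99 = 0.3483 hr^-1
Extrapolated tail: C_last / k_e = 160.1 / 0.3483 = 459.661
AUC_0→∞ = 3062.4625 + 459.661 = 3522.1235 µg/L·hr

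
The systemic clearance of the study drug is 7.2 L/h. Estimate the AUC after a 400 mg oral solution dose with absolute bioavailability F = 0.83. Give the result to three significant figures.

AUC_0→∞ = F × Dose / CL
        = 0.83 × 400 / 7.2 = 46.1111 mg/L·h

AUC = 46.1 mg/L·h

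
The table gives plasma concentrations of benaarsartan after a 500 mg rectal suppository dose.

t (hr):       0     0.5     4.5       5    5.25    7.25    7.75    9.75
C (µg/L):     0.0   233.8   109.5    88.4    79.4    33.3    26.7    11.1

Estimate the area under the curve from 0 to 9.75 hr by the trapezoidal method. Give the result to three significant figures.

Trapezoidal AUC_0→9.75:
  [0→0.5]: (0.0+233.8)/2 × 0.5 = 58.45
  [0.5→4.5]: (233.8+109.5)/2 × 4 = 686.6
  [4.5→5]: (109.5+88.4)/2 × 0.5 = 49.475
  [5→5.25]: (88.4+79.4)/2 × 0.25 = 20.975
  [5.25→7.25]: (79.4+33.3)/2 × 2 = 112.7
  [7.25→7.75]: (33.3+26.7)/2 × 0.5 = 15.0
  [7.75→9.75]: (26.7+11.1)/2 × 2 = 37.8
  Sum = 981.0 µg/L·hr

AUC = 981 µg/L·hr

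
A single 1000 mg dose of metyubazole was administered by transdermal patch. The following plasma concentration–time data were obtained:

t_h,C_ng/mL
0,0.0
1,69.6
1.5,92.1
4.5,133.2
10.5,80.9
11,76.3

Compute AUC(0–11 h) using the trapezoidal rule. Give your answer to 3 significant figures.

AUC = 1090 ng/mL·h

Trapezoidal AUC_0→11:
  [0→1]: (0.0+69.6)/2 × 1 = 34.8
  [1→1.5]: (69.6+92.1)/2 × 0.5 = 40.425
  [1.5→4.5]: (92.1+133.2)/2 × 3 = 337.95
  [4.5→10.5]: (133.2+80.9)/2 × 6 = 642.3
  [10.5→11]: (80.9+76.3)/2 × 0.5 = 39.3
  Sum = 1094.775 ng/mL·h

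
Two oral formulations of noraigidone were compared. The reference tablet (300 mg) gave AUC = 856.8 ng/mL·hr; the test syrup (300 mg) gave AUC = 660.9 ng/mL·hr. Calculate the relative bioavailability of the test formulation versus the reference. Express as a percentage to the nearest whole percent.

F_rel = (AUC_test/D_test) / (AUC_ref/D_ref)
      = (660.9/300) / (856.8/300)
      = 2.203 / 2.856 = 0.7714 = 77.14%

F_rel = 77%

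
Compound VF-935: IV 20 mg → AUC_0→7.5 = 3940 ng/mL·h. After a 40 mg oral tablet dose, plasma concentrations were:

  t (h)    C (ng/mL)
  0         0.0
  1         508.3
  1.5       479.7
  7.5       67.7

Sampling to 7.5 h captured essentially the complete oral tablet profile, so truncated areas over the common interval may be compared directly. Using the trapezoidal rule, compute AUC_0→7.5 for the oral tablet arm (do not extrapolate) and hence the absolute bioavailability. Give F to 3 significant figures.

F = 0.272

Trapezoidal AUC_0→7.5 (oral tablet):
  [0→1]: (0.0+508.3)/2 × 1 = 254.15
  [1→1.5]: (508.3+479.7)/2 × 0.5 = 247.0
  [1.5→7.5]: (479.7+67.7)/2 × 6 = 1642.2
  Sum = 2143.35 ng/mL·h
F = (AUC_ev/D_ev)/(AUC_iv/D_iv) = (2143.35/40)/(3940/20) = 53.58375/197 = 0.2720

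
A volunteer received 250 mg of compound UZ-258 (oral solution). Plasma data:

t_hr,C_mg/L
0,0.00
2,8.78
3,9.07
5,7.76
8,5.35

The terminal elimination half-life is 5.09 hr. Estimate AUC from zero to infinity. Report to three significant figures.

AUC = 93.5 mg/L·hr

Trapezoidal AUC_0→8:
  [0→2]: (0.00+8.78)/2 × 2 = 8.78
  [2→3]: (8.78+9.07)/2 × 1 = 8.925
  [3→5]: (9.07+7.76)/2 × 2 = 16.83
  [5→8]: (7.76+5.35)/2 × 3 = 19.665
  Sum = 54.2 mg/L·hr
k_e = ln2 / t½ = 0.693147 / 5.09 = 0.1362 hr^-1
Extrapolated tail: C_last / k_e = 5.35 / 0.1362 = 39.280
AUC_0→∞ = 54.2 + 39.280 = 93.48 mg/L·hr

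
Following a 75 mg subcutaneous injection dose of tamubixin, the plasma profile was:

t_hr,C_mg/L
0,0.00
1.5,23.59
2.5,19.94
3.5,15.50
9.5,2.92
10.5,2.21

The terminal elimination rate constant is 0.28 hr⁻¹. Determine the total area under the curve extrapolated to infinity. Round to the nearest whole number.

Trapezoidal AUC_0→10.5:
  [0→1.5]: (0.00+23.59)/2 × 1.5 = 17.6925
  [1.5→2.5]: (23.59+19.94)/2 × 1 = 21.765
  [2.5→3.5]: (19.94+15.50)/2 × 1 = 17.72
  [3.5→9.5]: (15.50+2.92)/2 × 6 = 55.26
  [9.5→10.5]: (2.92+2.21)/2 × 1 = 2.565
  Sum = 115.0025 mg/L·hr
Extrapolated tail: C_last / k_e = 2.21 / 0.28 = 7.893
AUC_0→∞ = 115.0025 + 7.893 = 122.8955 mg/L·hr

AUC = 123 mg/L·hr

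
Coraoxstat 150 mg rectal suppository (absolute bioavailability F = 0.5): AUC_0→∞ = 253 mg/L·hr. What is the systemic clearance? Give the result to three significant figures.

CL = 0.296 L/hr

CL = F × Dose / AUC_0→∞
   = 0.5 × 150 / 253 = 0.296443 L/hr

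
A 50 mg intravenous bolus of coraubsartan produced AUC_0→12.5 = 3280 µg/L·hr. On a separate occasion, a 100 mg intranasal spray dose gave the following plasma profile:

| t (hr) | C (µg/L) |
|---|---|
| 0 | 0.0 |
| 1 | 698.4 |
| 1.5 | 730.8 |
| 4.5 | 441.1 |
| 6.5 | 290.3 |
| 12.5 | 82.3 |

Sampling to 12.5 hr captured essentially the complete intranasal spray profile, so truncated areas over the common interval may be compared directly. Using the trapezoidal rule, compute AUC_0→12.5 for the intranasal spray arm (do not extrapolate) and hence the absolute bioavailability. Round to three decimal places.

Trapezoidal AUC_0→12.5 (intranasal spray):
  [0→1]: (0.0+698.4)/2 × 1 = 349.2
  [1→1.5]: (698.4+730.8)/2 × 0.5 = 357.3
  [1.5→4.5]: (730.8+441.1)/2 × 3 = 1757.85
  [4.5→6.5]: (441.1+290.3)/2 × 2 = 731.4
  [6.5→12.5]: (290.3+82.3)/2 × 6 = 1117.8
  Sum = 4313.55 µg/L·hr
F = (AUC_ev/D_ev)/(AUC_iv/D_iv) = (4313.55/100)/(3280/50) = 43.1355/65.6 = 0.6576

F = 0.658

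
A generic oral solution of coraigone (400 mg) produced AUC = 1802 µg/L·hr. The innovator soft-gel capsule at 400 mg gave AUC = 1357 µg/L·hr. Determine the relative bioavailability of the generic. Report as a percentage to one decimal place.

F_rel = (AUC_test/D_test) / (AUC_ref/D_ref)
      = (1802/400) / (1357/400)
      = 4.505 / 3.3925 = 1.3279 = 132.79%

F_rel = 132.8%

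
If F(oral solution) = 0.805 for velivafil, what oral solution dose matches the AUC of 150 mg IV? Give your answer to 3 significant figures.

For equal systemic exposure: F × D_ev = D_iv
D_ev = D_iv / F = 150 / 0.805 = 186.335 mg

D_oral = 186 mg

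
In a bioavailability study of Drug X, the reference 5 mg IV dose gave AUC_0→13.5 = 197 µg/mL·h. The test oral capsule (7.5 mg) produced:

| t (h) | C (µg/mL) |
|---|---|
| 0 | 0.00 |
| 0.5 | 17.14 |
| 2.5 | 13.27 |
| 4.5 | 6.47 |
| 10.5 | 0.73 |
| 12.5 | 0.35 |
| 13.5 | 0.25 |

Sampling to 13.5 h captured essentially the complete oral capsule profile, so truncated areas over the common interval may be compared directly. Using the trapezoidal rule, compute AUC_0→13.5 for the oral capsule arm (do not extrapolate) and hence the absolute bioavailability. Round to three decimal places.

F = 0.262

Trapezoidal AUC_0→13.5 (oral capsule):
  [0→0.5]: (0.00+17.14)/2 × 0.5 = 4.285
  [0.5→2.5]: (17.14+13.27)/2 × 2 = 30.41
  [2.5→4.5]: (13.27+6.47)/2 × 2 = 19.74
  [4.5→10.5]: (6.47+0.73)/2 × 6 = 21.6
  [10.5→12.5]: (0.73+0.35)/2 × 2 = 1.08
  [12.5→13.5]: (0.35+0.25)/2 × 1 = 0.3
  Sum = 77.415 µg/mL·h
F = (AUC_ev/D_ev)/(AUC_iv/D_iv) = (77.415/7.5)/(197/5) = 10.322/39.4 = 0.2620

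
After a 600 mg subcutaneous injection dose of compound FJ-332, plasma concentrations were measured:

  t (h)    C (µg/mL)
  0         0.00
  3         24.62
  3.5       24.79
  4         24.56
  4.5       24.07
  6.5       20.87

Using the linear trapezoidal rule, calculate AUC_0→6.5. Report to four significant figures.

Trapezoidal AUC_0→6.5:
  [0→3]: (0.00+24.62)/2 × 3 = 36.93
  [3→3.5]: (24.62+24.79)/2 × 0.5 = 12.3525
  [3.5→4]: (24.79+24.56)/2 × 0.5 = 12.3375
  [4→4.5]: (24.56+24.07)/2 × 0.5 = 12.1575
  [4.5→6.5]: (24.07+20.87)/2 × 2 = 44.94
  Sum = 118.7175 µg/mL·h

AUC = 118.7 µg/mL·h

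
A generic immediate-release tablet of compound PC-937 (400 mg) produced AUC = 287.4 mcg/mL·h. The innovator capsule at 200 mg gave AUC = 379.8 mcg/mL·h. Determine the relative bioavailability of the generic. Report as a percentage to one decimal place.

F_rel = (AUC_test/D_test) / (AUC_ref/D_ref)
      = (287.4/400) / (379.8/200)
      = 0.7185 / 1.899 = 0.3784 = 37.84%

F_rel = 37.8%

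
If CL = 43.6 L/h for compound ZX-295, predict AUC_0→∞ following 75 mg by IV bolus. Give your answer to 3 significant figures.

AUC = 1.72 mg/L·h

AUC_0→∞ = Dose_iv / CL
        = 75 / 43.6 = 1.72018 mg/L·h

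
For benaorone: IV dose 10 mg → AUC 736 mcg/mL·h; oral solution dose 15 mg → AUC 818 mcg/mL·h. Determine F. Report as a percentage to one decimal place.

F = (AUC_ev / D_ev) / (AUC_iv / D_iv)
  = (818/15) / (736/10)
  = 54.5333 / 73.6 = 0.7409
  = 74.09%

F = 74.1%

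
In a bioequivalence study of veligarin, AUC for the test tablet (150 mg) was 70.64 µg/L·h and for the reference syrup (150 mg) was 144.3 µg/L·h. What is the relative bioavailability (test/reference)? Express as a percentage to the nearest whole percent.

F_rel = 49%

F_rel = (AUC_test/D_test) / (AUC_ref/D_ref)
      = (70.64/150) / (144.3/150)
      = 0.470933 / 0.962 = 0.4895 = 48.95%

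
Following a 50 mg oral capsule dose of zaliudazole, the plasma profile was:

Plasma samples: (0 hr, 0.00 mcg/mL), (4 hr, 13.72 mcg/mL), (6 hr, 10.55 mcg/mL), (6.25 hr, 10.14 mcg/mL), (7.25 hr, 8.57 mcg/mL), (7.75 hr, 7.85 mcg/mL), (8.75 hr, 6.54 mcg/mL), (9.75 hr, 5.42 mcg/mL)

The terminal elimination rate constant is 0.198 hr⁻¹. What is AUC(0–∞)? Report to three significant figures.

AUC = 108 mcg/mL·hr

Trapezoidal AUC_0→9.75:
  [0→4]: (0.00+13.72)/2 × 4 = 27.44
  [4→6]: (13.72+10.55)/2 × 2 = 24.27
  [6→6.25]: (10.55+10.14)/2 × 0.25 = 2.58625
  [6.25→7.25]: (10.14+8.57)/2 × 1 = 9.355
  [7.25→7.75]: (8.57+7.85)/2 × 0.5 = 4.105
  [7.75→8.75]: (7.85+6.54)/2 × 1 = 7.195
  [8.75→9.75]: (6.54+5.42)/2 × 1 = 5.98
  Sum = 80.93125 mcg/mL·hr
Extrapolated tail: C_last / k_e = 5.42 / 0.198 = 27.374
AUC_0→∞ = 80.93125 + 27.374 = 108.30525 mcg/mL·hr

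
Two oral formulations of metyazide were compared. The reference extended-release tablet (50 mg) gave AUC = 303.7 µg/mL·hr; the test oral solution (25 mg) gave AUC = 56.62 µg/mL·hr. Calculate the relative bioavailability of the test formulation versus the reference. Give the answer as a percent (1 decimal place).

F_rel = (AUC_test/D_test) / (AUC_ref/D_ref)
      = (56.62/25) / (303.7/50)
      = 2.2648 / 6.074 = 0.3729 = 37.29%

F_rel = 37.3%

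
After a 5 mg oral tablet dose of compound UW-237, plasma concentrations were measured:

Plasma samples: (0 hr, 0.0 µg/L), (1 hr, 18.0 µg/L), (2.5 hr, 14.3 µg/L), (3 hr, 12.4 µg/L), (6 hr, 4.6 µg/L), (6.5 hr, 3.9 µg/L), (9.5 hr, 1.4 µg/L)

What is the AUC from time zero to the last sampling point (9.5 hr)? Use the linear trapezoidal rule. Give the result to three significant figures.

Trapezoidal AUC_0→9.5:
  [0→1]: (0.0+18.0)/2 × 1 = 9.0
  [1→2.5]: (18.0+14.3)/2 × 1.5 = 24.225
  [2.5→3]: (14.3+12.4)/2 × 0.5 = 6.675
  [3→6]: (12.4+4.6)/2 × 3 = 25.5
  [6→6.5]: (4.6+3.9)/2 × 0.5 = 2.125
  [6.5→9.5]: (3.9+1.4)/2 × 3 = 7.95
  Sum = 75.475 µg/L·hr

AUC = 75.5 µg/L·hr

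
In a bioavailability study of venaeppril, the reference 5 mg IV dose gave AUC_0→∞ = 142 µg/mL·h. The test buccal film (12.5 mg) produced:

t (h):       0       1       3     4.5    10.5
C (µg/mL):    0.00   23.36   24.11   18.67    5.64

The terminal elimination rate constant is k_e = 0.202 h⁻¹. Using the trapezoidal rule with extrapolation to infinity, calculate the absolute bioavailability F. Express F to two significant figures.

F = 0.54

Trapezoidal AUC_0→10.5 (buccal film):
  [0→1]: (0.00+23.36)/2 × 1 = 11.68
  [1→3]: (23.36+24.11)/2 × 2 = 47.47
  [3→4.5]: (24.11+18.67)/2 × 1.5 = 32.085
  [4.5→10.5]: (18.67+5.64)/2 × 6 = 72.93
  Sum = 164.165 µg/mL·h
Tail: C_last/k_e = 5.64/0.202 = 27.921
AUC_0→∞ (buccal film) = 164.165 + 27.921 = 192.086 µg/mL·h
F = (AUC_ev/D_ev)/(AUC_iv/D_iv) = (192.086/12.5)/(142/5) = 15.36688/28.4 = 0.5411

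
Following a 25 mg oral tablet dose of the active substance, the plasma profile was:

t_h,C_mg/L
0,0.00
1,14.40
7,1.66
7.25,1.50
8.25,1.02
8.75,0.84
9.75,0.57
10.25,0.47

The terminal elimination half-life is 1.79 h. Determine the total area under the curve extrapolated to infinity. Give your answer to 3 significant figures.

Trapezoidal AUC_0→10.25:
  [0→1]: (0.00+14.40)/2 × 1 = 7.2
  [1→7]: (14.40+1.66)/2 × 6 = 48.18
  [7→7.25]: (1.66+1.50)/2 × 0.25 = 0.395
  [7.25→8.25]: (1.50+1.02)/2 × 1 = 1.26
  [8.25→8.75]: (1.02+0.84)/2 × 0.5 = 0.465
  [8.75→9.75]: (0.84+0.57)/2 × 1 = 0.705
  [9.75→10.25]: (0.57+0.47)/2 × 0.5 = 0.26
  Sum = 58.465 mg/L·h
k_e = ln2 / t½ = 0.693147 / 1.79 = 0.3872 h^-1
Extrapolated tail: C_last / k_e = 0.47 / 0.3872 = 1.214
AUC_0→∞ = 58.465 + 1.214 = 59.679 mg/L·h

AUC = 59.7 mg/L·h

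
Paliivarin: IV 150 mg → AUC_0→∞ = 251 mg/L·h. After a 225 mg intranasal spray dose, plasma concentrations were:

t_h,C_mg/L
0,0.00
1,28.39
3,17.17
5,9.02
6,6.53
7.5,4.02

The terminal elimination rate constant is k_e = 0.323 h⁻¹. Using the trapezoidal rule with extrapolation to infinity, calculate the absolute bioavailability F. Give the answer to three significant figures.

Trapezoidal AUC_0→7.5 (intranasal spray):
  [0→1]: (0.00+28.39)/2 × 1 = 14.195
  [1→3]: (28.39+17.17)/2 × 2 = 45.56
  [3→5]: (17.17+9.02)/2 × 2 = 26.19
  [5→6]: (9.02+6.53)/2 × 1 = 7.775
  [6→7.5]: (6.53+4.02)/2 × 1.5 = 7.9125
  Sum = 101.6325 mg/L·h
Tail: C_last/k_e = 4.02/0.323 = 12.446
AUC_0→∞ (intranasal spray) = 101.6325 + 12.446 = 114.0785 mg/L·h
F = (AUC_ev/D_ev)/(AUC_iv/D_iv) = (114.0785/225)/(251/150) = 0.507016/1.67333 = 0.3030

F = 0.303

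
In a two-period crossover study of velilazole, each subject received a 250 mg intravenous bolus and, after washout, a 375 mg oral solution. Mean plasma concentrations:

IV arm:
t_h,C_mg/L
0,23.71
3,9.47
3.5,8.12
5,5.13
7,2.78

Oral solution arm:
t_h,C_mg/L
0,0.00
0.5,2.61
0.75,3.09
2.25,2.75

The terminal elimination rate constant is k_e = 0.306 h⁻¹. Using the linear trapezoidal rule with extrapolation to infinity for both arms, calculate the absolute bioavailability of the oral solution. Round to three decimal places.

F = 0.121

Trapezoidal AUC_0→7 (IV):
  [0→3]: (23.71+9.47)/2 × 3 = 49.77
  [3→3.5]: (9.47+8.12)/2 × 0.5 = 4.3975
  [3.5→5]: (8.12+5.13)/2 × 1.5 = 9.9375
  [5→7]: (5.13+2.78)/2 × 2 = 7.91
  Sum = 72.015 mg/L·h
IV tail: 2.78/0.306 = 9.085; AUC_iv,0→∞ = 72.015 + 9.085 = 81.1 mg/L·h
Trapezoidal AUC_0→2.25 (oral solution):
  [0→0.5]: (0.00+2.61)/2 × 0.5 = 0.6525
  [0.5→0.75]: (2.61+3.09)/2 × 0.25 = 0.7125
  [0.75→2.25]: (3.09+2.75)/2 × 1.5 = 4.38
  Sum = 5.745 mg/L·h
oral solution tail: 2.75/0.306 = 8.987; AUC_ev,0→∞ = 5.745 + 8.987 = 14.732 mg/L·h
F = (AUC_ev/D_ev)/(AUC_iv/D_iv) = (14.732/375)/(81.1/250) = 0.0392853/0.3244 = 0.1211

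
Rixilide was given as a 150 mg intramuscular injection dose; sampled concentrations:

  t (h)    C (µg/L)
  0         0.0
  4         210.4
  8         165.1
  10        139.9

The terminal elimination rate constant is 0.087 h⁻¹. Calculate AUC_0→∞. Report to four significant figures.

Trapezoidal AUC_0→10:
  [0→4]: (0.0+210.4)/2 × 4 = 420.8
  [4→8]: (210.4+165.1)/2 × 4 = 751.0
  [8→10]: (165.1+139.9)/2 × 2 = 305.0
  Sum = 1476.8 µg/L·h
Extrapolated tail: C_last / k_e = 139.9 / 0.087 = 1608.046
AUC_0→∞ = 1476.8 + 1608.046 = 3084.846 µg/L·h

AUC = 3085 µg/L·h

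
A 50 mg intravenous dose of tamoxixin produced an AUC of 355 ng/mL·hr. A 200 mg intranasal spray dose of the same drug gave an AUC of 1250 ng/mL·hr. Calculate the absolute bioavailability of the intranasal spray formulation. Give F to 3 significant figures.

F = 0.880

F = (AUC_ev / D_ev) / (AUC_iv / D_iv)
  = (1250/200) / (355/50)
  = 6.25 / 7.1 = 0.8803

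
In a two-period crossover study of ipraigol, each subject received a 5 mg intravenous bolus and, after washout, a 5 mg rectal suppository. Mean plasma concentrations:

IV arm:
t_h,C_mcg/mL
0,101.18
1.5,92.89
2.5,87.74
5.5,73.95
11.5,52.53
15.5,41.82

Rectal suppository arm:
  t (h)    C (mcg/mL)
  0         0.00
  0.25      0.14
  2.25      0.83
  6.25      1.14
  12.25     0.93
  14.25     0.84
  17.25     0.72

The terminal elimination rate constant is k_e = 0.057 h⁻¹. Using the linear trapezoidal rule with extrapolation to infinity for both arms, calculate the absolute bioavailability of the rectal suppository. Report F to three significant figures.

Trapezoidal AUC_0→15.5 (IV):
  [0→1.5]: (101.18+92.89)/2 × 1.5 = 145.5525
  [1.5→2.5]: (92.89+87.74)/2 × 1 = 90.315
  [2.5→5.5]: (87.74+73.95)/2 × 3 = 242.535
  [5.5→11.5]: (73.95+52.53)/2 × 6 = 379.44
  [11.5→15.5]: (52.53+41.82)/2 × 4 = 188.7
  Sum = 1046.5425 mcg/mL·h
IV tail: 41.82/0.057 = 733.684; AUC_iv,0→∞ = 1046.5425 + 733.684 = 1780.2265 mcg/mL·h
Trapezoidal AUC_0→17.25 (rectal suppository):
  [0→0.25]: (0.00+0.14)/2 × 0.25 = 0.0175
  [0.25→2.25]: (0.14+0.83)/2 × 2 = 0.97
  [2.25→6.25]: (0.83+1.14)/2 × 4 = 3.94
  [6.25→12.25]: (1.14+0.93)/2 × 6 = 6.21
  [12.25→14.25]: (0.93+0.84)/2 × 2 = 1.77
  [14.25→17.25]: (0.84+0.72)/2 × 3 = 2.34
  Sum = 15.2475 mcg/mL·h
rectal suppository tail: 0.72/0.057 = 12.632; AUC_ev,0→∞ = 15.2475 + 12.632 = 27.8795 mcg/mL·h
F = (AUC_ev/D_ev)/(AUC_iv/D_iv) = (27.8795/5)/(1780.2265/5) = 5.5759/356.0453 = 0.0157

F = 0.0157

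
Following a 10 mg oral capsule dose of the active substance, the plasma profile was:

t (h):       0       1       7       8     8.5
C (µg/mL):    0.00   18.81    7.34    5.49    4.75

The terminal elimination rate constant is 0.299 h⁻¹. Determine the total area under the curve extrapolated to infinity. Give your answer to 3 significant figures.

Trapezoidal AUC_0→8.5:
  [0→1]: (0.00+18.81)/2 × 1 = 9.405
  [1→7]: (18.81+7.34)/2 × 6 = 78.45
  [7→8]: (7.34+5.49)/2 × 1 = 6.415
  [8→8.5]: (5.49+4.75)/2 × 0.5 = 2.56
  Sum = 96.83 µg/mL·h
Extrapolated tail: C_last / k_e = 4.75 / 0.299 = 15.886
AUC_0→∞ = 96.83 + 15.886 = 112.716 µg/mL·h

AUC = 113 µg/mL·h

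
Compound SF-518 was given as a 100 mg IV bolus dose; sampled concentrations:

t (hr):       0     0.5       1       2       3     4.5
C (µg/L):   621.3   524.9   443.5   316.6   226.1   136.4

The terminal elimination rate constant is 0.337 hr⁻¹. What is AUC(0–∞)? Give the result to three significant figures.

Trapezoidal AUC_0→4.5:
  [0→0.5]: (621.3+524.9)/2 × 0.5 = 286.55
  [0.5→1]: (524.9+443.5)/2 × 0.5 = 242.1
  [1→2]: (443.5+316.6)/2 × 1 = 380.05
  [2→3]: (316.6+226.1)/2 × 1 = 271.35
  [3→4.5]: (226.1+136.4)/2 × 1.5 = 271.875
  Sum = 1451.925 µg/L·hr
Extrapolated tail: C_last / k_e = 136.4 / 0.337 = 404.748
AUC_0→∞ = 1451.925 + 404.748 = 1856.673 µg/L·hr

AUC = 1860 µg/L·hr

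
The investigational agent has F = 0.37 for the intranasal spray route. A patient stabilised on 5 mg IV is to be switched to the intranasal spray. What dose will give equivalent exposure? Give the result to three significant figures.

D_intranasal = 13.5 mg

For equal systemic exposure: F × D_ev = D_iv
D_ev = D_iv / F = 5 / 0.37 = 13.5135 mg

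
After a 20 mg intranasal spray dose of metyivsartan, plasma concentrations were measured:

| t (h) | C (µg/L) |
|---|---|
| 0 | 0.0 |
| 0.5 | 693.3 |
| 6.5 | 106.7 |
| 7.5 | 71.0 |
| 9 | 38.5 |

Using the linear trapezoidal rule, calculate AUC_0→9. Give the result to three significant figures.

AUC = 2740 µg/L·h

Trapezoidal AUC_0→9:
  [0→0.5]: (0.0+693.3)/2 × 0.5 = 173.325
  [0.5→6.5]: (693.3+106.7)/2 × 6 = 2400.0
  [6.5→7.5]: (106.7+71.0)/2 × 1 = 88.85
  [7.5→9]: (71.0+38.5)/2 × 1.5 = 82.125
  Sum = 2744.3 µg/L·h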